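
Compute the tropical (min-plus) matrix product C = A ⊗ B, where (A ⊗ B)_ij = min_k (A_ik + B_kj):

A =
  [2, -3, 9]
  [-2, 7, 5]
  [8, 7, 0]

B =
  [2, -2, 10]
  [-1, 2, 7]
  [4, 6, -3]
A ⊗ B =
  [-4, -1, 4]
  [0, -4, 2]
  [4, 6, -3]

Apply the min-plus product entry-by-entry:
  C[0][0] = min over k of (A[0][0] + B[0][0] = 2 + 2 = 4, A[0][1] + B[1][0] = -3 + -1 = -4, A[0][2] + B[2][0] = 9 + 4 = 13) = -4 (attained at k = 1)
  C[0][1] = min over k of (A[0][0] + B[0][1] = 2 + -2 = 0, A[0][1] + B[1][1] = -3 + 2 = -1, A[0][2] + B[2][1] = 9 + 6 = 15) = -1 (attained at k = 1)
  C[0][2] = min over k of (A[0][0] + B[0][2] = 2 + 10 = 12, A[0][1] + B[1][2] = -3 + 7 = 4, A[0][2] + B[2][2] = 9 + -3 = 6) = 4 (attained at k = 1)
  C[1][0] = min over k of (A[1][0] + B[0][0] = -2 + 2 = 0, A[1][1] + B[1][0] = 7 + -1 = 6, A[1][2] + B[2][0] = 5 + 4 = 9) = 0 (attained at k = 0)
  C[1][1] = min over k of (A[1][0] + B[0][1] = -2 + -2 = -4, A[1][1] + B[1][1] = 7 + 2 = 9, A[1][2] + B[2][1] = 5 + 6 = 11) = -4 (attained at k = 0)
  C[1][2] = min over k of (A[1][0] + B[0][2] = -2 + 10 = 8, A[1][1] + B[1][2] = 7 + 7 = 14, A[1][2] + B[2][2] = 5 + -3 = 2) = 2 (attained at k = 2)
  C[2][0] = min over k of (A[2][0] + B[0][0] = 8 + 2 = 10, A[2][1] + B[1][0] = 7 + -1 = 6, A[2][2] + B[2][0] = 0 + 4 = 4) = 4 (attained at k = 2)
  C[2][1] = min over k of (A[2][0] + B[0][1] = 8 + -2 = 6, A[2][1] + B[1][1] = 7 + 2 = 9, A[2][2] + B[2][1] = 0 + 6 = 6) = 6 (attained at k = 0)
  C[2][2] = min over k of (A[2][0] + B[0][2] = 8 + 10 = 18, A[2][1] + B[1][2] = 7 + 7 = 14, A[2][2] + B[2][2] = 0 + -3 = -3) = -3 (attained at k = 2)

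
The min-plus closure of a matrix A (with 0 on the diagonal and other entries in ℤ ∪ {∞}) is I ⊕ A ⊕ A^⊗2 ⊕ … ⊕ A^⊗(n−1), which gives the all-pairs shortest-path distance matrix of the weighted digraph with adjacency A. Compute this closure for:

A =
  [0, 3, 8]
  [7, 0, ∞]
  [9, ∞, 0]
Closure =
  [0, 3, 8]
  [7, 0, 15]
  [9, 12, 0]

This is the Floyd-Warshall all-pairs shortest-path computation. For each intermediate vertex k = 0, 1, …, 2, update dist[i][j] ← min(dist[i][j], dist[i][k] + dist[k][j]). The final matrix gives, for each (i, j), the minimum total weight of any directed path from i to j (possibly empty when i = j).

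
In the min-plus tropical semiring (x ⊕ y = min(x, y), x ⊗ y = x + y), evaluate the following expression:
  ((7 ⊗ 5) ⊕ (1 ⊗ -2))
((7 ⊗ 5) ⊕ (1 ⊗ -2)) = -1

Expand innermost to outermost. Recall ⊕ takes the minimum of its arguments and ⊗ takes their sum. Working out the expression ((7 ⊗ 5) ⊕ (1 ⊗ -2)) gives -1.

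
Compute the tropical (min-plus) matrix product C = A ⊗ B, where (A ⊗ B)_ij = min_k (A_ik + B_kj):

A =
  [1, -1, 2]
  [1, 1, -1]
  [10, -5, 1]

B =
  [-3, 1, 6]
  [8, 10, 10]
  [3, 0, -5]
A ⊗ B =
  [-2, 2, -3]
  [-2, -1, -6]
  [3, 1, -4]

Apply the min-plus product entry-by-entry:
  C[0][0] = min over k of (A[0][0] + B[0][0] = 1 + -3 = -2, A[0][1] + B[1][0] = -1 + 8 = 7, A[0][2] + B[2][0] = 2 + 3 = 5) = -2 (attained at k = 0)
  C[0][1] = min over k of (A[0][0] + B[0][1] = 1 + 1 = 2, A[0][1] + B[1][1] = -1 + 10 = 9, A[0][2] + B[2][1] = 2 + 0 = 2) = 2 (attained at k = 0)
  C[0][2] = min over k of (A[0][0] + B[0][2] = 1 + 6 = 7, A[0][1] + B[1][2] = -1 + 10 = 9, A[0][2] + B[2][2] = 2 + -5 = -3) = -3 (attained at k = 2)
  C[1][0] = min over k of (A[1][0] + B[0][0] = 1 + -3 = -2, A[1][1] + B[1][0] = 1 + 8 = 9, A[1][2] + B[2][0] = -1 + 3 = 2) = -2 (attained at k = 0)
  C[1][1] = min over k of (A[1][0] + B[0][1] = 1 + 1 = 2, A[1][1] + B[1][1] = 1 + 10 = 11, A[1][2] + B[2][1] = -1 + 0 = -1) = -1 (attained at k = 2)
  C[1][2] = min over k of (A[1][0] + B[0][2] = 1 + 6 = 7, A[1][1] + B[1][2] = 1 + 10 = 11, A[1][2] + B[2][2] = -1 + -5 = -6) = -6 (attained at k = 2)
  C[2][0] = min over k of (A[2][0] + B[0][0] = 10 + -3 = 7, A[2][1] + B[1][0] = -5 + 8 = 3, A[2][2] + B[2][0] = 1 + 3 = 4) = 3 (attained at k = 1)
  C[2][1] = min over k of (A[2][0] + B[0][1] = 10 + 1 = 11, A[2][1] + B[1][1] = -5 + 10 = 5, A[2][2] + B[2][1] = 1 + 0 = 1) = 1 (attained at k = 2)
  C[2][2] = min over k of (A[2][0] + B[0][2] = 10 + 6 = 16, A[2][1] + B[1][2] = -5 + 10 = 5, A[2][2] + B[2][2] = 1 + -5 = -4) = -4 (attained at k = 2)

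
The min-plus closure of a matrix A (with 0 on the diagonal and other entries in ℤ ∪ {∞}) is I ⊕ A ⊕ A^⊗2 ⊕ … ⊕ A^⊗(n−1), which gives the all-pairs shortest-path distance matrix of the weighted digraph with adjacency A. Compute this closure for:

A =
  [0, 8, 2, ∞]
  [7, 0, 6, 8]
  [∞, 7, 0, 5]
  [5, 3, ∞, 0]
Closure =
  [0, 8, 2, 7]
  [7, 0, 6, 8]
  [10, 7, 0, 5]
  [5, 3, 7, 0]

This is the Floyd-Warshall all-pairs shortest-path computation. For each intermediate vertex k = 0, 1, …, 3, update dist[i][j] ← min(dist[i][j], dist[i][k] + dist[k][j]). The final matrix gives, for each (i, j), the minimum total weight of any directed path from i to j (possibly empty when i = j).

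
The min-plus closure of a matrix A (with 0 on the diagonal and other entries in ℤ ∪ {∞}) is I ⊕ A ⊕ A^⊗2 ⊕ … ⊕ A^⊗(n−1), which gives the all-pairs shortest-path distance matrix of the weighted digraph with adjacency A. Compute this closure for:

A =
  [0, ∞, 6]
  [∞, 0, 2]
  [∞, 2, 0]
Closure =
  [0, 8, 6]
  [∞, 0, 2]
  [∞, 2, 0]

This is the Floyd-Warshall all-pairs shortest-path computation. For each intermediate vertex k = 0, 1, …, 2, update dist[i][j] ← min(dist[i][j], dist[i][k] + dist[k][j]). The final matrix gives, for each (i, j), the minimum total weight of any directed path from i to j (possibly empty when i = j).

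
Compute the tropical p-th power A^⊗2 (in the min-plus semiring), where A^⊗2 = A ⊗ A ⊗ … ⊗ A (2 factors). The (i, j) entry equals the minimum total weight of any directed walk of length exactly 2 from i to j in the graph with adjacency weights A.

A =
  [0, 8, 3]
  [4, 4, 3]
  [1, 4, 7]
A^⊗2 =
  [0, 7, 3]
  [4, 7, 7]
  [1, 8, 4]

Each entry (A^⊗2)_ij equals the minimum over all length-2 walks i = v_0 → v_1 → … → v_2 = j of Σ_t A[v_t][v_{t+1}]. For example, for (i, j) = (0, 2) we minimise over 3 possible intermediate vertex sequences; the minimum is 3, attained along the walk 0 → 0 → 2.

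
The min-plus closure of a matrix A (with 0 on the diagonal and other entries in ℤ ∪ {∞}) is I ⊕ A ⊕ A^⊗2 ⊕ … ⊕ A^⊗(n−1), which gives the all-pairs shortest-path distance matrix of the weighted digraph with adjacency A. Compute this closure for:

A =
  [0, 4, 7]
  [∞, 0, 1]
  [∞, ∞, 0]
Closure =
  [0, 4, 5]
  [∞, 0, 1]
  [∞, ∞, 0]

This is the Floyd-Warshall all-pairs shortest-path computation. For each intermediate vertex k = 0, 1, …, 2, update dist[i][j] ← min(dist[i][j], dist[i][k] + dist[k][j]). The final matrix gives, for each (i, j), the minimum total weight of any directed path from i to j (possibly empty when i = j).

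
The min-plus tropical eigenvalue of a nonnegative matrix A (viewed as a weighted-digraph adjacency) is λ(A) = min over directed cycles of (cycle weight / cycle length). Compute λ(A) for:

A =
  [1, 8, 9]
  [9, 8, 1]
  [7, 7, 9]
λ(A) = 1

Enumerate directed cycles and compute their means (weight / length). Sample:
  cycle 0 → 0: weight = 1, length = 1, mean = 1/1 ≈ 1.000
  cycle 1 → 1: weight = 8, length = 1, mean = 8/1 ≈ 8.000
  cycle 2 → 2: weight = 9, length = 1, mean = 9/1 ≈ 9.000
  cycle 0 → 1 → 0: weight = 17, length = 2, mean = 17/2 ≈ 8.500
  cycle 0 → 2 → 0: weight = 16, length = 2, mean = 16/2 ≈ 8.000
  cycle 1 → 0 → 1: weight = 17, length = 2, mean = 17/2 ≈ 8.500
Minimum mean = 1.000, attained e.g. along the cycle 0 → 0 with weight 1 and length 1. So λ(A) = 1/1 = 1.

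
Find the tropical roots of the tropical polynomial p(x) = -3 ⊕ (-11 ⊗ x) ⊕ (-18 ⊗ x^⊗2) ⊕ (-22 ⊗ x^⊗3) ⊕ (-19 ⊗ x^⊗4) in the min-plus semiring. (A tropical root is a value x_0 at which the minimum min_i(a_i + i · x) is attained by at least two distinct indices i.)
Roots: {-3, 4, 7, 8}

Each tropical root is a break point of the lower envelope of the lines y = a_i + i · x (there are 5 lines, with slopes 0, 1, ..., 4). Only the lines that attain the minimum somewhere contribute to roots; other lines are dominated. Here the surviving (envelope) indices are i = 4, i = 3, i = 2, i = 1, i = 0.
Intersections between consecutive envelope lines give the roots: for adjacent envelope indices i < j the intersection is x = (a_i − a_j) / (j − i). Reading off the sorted break points: {-3, 4, 7, 8}.
Verification: at each break x_0, at least two indices attain the minimum of min_i(a_i + i · x_0).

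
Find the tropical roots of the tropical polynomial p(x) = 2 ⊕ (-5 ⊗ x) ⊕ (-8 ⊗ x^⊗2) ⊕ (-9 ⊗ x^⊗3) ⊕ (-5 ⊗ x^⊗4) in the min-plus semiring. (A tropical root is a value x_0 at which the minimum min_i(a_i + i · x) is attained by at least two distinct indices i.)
Roots: {-4, 1, 3, 7}

Each tropical root is a break point of the lower envelope of the lines y = a_i + i · x (there are 5 lines, with slopes 0, 1, ..., 4). Only the lines that attain the minimum somewhere contribute to roots; other lines are dominated. Here the surviving (envelope) indices are i = 4, i = 3, i = 2, i = 1, i = 0.
Intersections between consecutive envelope lines give the roots: for adjacent envelope indices i < j the intersection is x = (a_i − a_j) / (j − i). Reading off the sorted break points: {-4, 1, 3, 7}.
Verification: at each break x_0, at least two indices attain the minimum of min_i(a_i + i · x_0).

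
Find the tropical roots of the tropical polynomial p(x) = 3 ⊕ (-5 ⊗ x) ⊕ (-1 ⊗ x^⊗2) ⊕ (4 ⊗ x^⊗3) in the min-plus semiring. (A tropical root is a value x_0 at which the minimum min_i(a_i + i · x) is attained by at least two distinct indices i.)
Roots: {-5, -4, 8}

Each tropical root is a break point of the lower envelope of the lines y = a_i + i · x (there are 4 lines, with slopes 0, 1, ..., 3). Only the lines that attain the minimum somewhere contribute to roots; other lines are dominated. Here the surviving (envelope) indices are i = 3, i = 2, i = 1, i = 0.
Intersections between consecutive envelope lines give the roots: for adjacent envelope indices i < j the intersection is x = (a_i − a_j) / (j − i). Reading off the sorted break points: {-5, -4, 8}.
Verification: at each break x_0, at least two indices attain the minimum of min_i(a_i + i · x_0).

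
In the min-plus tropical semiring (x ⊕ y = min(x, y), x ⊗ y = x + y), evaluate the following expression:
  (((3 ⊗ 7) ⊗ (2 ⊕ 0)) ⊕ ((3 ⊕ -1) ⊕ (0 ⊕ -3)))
(((3 ⊗ 7) ⊗ (2 ⊕ 0)) ⊕ ((3 ⊕ -1) ⊕ (0 ⊕ -3))) = -3

Expand innermost to outermost. Recall ⊕ takes the minimum of its arguments and ⊗ takes their sum. Working out the expression (((3 ⊗ 7) ⊗ (2 ⊕ 0)) ⊕ ((3 ⊕ -1) ⊕ (0 ⊕ -3))) gives -3.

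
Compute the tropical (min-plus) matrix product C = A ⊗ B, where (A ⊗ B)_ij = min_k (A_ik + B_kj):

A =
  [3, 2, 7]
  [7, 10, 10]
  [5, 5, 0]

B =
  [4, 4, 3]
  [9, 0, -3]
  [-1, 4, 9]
A ⊗ B =
  [6, 2, -1]
  [9, 10, 7]
  [-1, 4, 2]

Apply the min-plus product entry-by-entry:
  C[0][0] = min over k of (A[0][0] + B[0][0] = 3 + 4 = 7, A[0][1] + B[1][0] = 2 + 9 = 11, A[0][2] + B[2][0] = 7 + -1 = 6) = 6 (attained at k = 2)
  C[0][1] = min over k of (A[0][0] + B[0][1] = 3 + 4 = 7, A[0][1] + B[1][1] = 2 + 0 = 2, A[0][2] + B[2][1] = 7 + 4 = 11) = 2 (attained at k = 1)
  C[0][2] = min over k of (A[0][0] + B[0][2] = 3 + 3 = 6, A[0][1] + B[1][2] = 2 + -3 = -1, A[0][2] + B[2][2] = 7 + 9 = 16) = -1 (attained at k = 1)
  C[1][0] = min over k of (A[1][0] + B[0][0] = 7 + 4 = 11, A[1][1] + B[1][0] = 10 + 9 = 19, A[1][2] + B[2][0] = 10 + -1 = 9) = 9 (attained at k = 2)
  C[1][1] = min over k of (A[1][0] + B[0][1] = 7 + 4 = 11, A[1][1] + B[1][1] = 10 + 0 = 10, A[1][2] + B[2][1] = 10 + 4 = 14) = 10 (attained at k = 1)
  C[1][2] = min over k of (A[1][0] + B[0][2] = 7 + 3 = 10, A[1][1] + B[1][2] = 10 + -3 = 7, A[1][2] + B[2][2] = 10 + 9 = 19) = 7 (attained at k = 1)
  C[2][0] = min over k of (A[2][0] + B[0][0] = 5 + 4 = 9, A[2][1] + B[1][0] = 5 + 9 = 14, A[2][2] + B[2][0] = 0 + -1 = -1) = -1 (attained at k = 2)
  C[2][1] = min over k of (A[2][0] + B[0][1] = 5 + 4 = 9, A[2][1] + B[1][1] = 5 + 0 = 5, A[2][2] + B[2][1] = 0 + 4 = 4) = 4 (attained at k = 2)
  C[2][2] = min over k of (A[2][0] + B[0][2] = 5 + 3 = 8, A[2][1] + B[1][2] = 5 + -3 = 2, A[2][2] + B[2][2] = 0 + 9 = 9) = 2 (attained at k = 1)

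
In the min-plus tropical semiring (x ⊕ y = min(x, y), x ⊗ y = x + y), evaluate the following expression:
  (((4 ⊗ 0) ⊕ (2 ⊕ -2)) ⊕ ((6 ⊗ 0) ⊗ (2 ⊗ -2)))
(((4 ⊗ 0) ⊕ (2 ⊕ -2)) ⊕ ((6 ⊗ 0) ⊗ (2 ⊗ -2))) = -2

Expand innermost to outermost. Recall ⊕ takes the minimum of its arguments and ⊗ takes their sum. Working out the expression (((4 ⊗ 0) ⊕ (2 ⊕ -2)) ⊕ ((6 ⊗ 0) ⊗ (2 ⊗ -2))) gives -2.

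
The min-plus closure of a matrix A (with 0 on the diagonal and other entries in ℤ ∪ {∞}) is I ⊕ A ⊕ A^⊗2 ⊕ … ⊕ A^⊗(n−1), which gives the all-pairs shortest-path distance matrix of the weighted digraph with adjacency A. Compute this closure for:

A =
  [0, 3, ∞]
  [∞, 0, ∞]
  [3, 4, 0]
Closure =
  [0, 3, ∞]
  [∞, 0, ∞]
  [3, 4, 0]

This is the Floyd-Warshall all-pairs shortest-path computation. For each intermediate vertex k = 0, 1, …, 2, update dist[i][j] ← min(dist[i][j], dist[i][k] + dist[k][j]). The final matrix gives, for each (i, j), the minimum total weight of any directed path from i to j (possibly empty when i = j).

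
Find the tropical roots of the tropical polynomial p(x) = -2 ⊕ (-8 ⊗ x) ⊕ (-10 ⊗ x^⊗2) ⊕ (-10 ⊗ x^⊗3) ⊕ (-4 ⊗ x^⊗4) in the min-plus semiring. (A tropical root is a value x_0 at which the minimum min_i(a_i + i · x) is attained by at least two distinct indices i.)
Roots: {-6, 0, 2, 6}

Each tropical root is a break point of the lower envelope of the lines y = a_i + i · x (there are 5 lines, with slopes 0, 1, ..., 4). Only the lines that attain the minimum somewhere contribute to roots; other lines are dominated. Here the surviving (envelope) indices are i = 4, i = 3, i = 2, i = 1, i = 0.
Intersections between consecutive envelope lines give the roots: for adjacent envelope indices i < j the intersection is x = (a_i − a_j) / (j − i). Reading off the sorted break points: {-6, 0, 2, 6}.
Verification: at each break x_0, at least two indices attain the minimum of min_i(a_i + i · x_0).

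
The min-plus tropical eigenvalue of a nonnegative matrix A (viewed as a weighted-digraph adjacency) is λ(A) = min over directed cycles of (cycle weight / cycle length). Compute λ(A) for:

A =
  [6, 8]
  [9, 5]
λ(A) = 5

Enumerate directed cycles and compute their means (weight / length). Sample:
  cycle 0 → 0: weight = 6, length = 1, mean = 6/1 ≈ 6.000
  cycle 1 → 1: weight = 5, length = 1, mean = 5/1 ≈ 5.000
  cycle 0 → 1 → 0: weight = 17, length = 2, mean = 17/2 ≈ 8.500
  cycle 1 → 0 → 1: weight = 17, length = 2, mean = 17/2 ≈ 8.500
Minimum mean = 5.000, attained e.g. along the cycle 1 → 1 with weight 5 and length 1. So λ(A) = 5/1 = 5.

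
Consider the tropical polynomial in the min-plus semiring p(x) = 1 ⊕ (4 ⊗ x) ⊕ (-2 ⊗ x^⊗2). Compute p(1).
p(1) = 0

A tropical monomial a ⊗ x^⊗i evaluates to a + i · x. Evaluating each term at x = 1:
  Term 0 contributes 1 + 0 · 1 = 1
  Term 1 contributes 4 + 1 · 1 = 5
  Term 2 contributes -2 + 2 · 1 = 0
p(1) = ⊕ of these = min[1, 5, 0] = 0.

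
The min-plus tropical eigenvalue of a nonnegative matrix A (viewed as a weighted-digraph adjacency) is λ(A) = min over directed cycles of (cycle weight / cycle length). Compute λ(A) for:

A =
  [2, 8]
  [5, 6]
λ(A) = 2

Enumerate directed cycles and compute their means (weight / length). Sample:
  cycle 0 → 0: weight = 2, length = 1, mean = 2/1 ≈ 2.000
  cycle 1 → 1: weight = 6, length = 1, mean = 6/1 ≈ 6.000
  cycle 0 → 1 → 0: weight = 13, length = 2, mean = 13/2 ≈ 6.500
  cycle 1 → 0 → 1: weight = 13, length = 2, mean = 13/2 ≈ 6.500
Minimum mean = 2.000, attained e.g. along the cycle 0 → 0 with weight 2 and length 1. So λ(A) = 2/1 = 2.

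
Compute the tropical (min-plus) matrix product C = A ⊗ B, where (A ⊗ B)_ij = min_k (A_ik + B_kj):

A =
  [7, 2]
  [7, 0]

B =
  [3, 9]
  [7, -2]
A ⊗ B =
  [9, 0]
  [7, -2]

Apply the min-plus product entry-by-entry:
  C[0][0] = min over k of (A[0][0] + B[0][0] = 7 + 3 = 10, A[0][1] + B[1][0] = 2 + 7 = 9) = 9 (attained at k = 1)
  C[0][1] = min over k of (A[0][0] + B[0][1] = 7 + 9 = 16, A[0][1] + B[1][1] = 2 + -2 = 0) = 0 (attained at k = 1)
  C[1][0] = min over k of (A[1][0] + B[0][0] = 7 + 3 = 10, A[1][1] + B[1][0] = 0 + 7 = 7) = 7 (attained at k = 1)
  C[1][1] = min over k of (A[1][0] + B[0][1] = 7 + 9 = 16, A[1][1] + B[1][1] = 0 + -2 = -2) = -2 (attained at k = 1)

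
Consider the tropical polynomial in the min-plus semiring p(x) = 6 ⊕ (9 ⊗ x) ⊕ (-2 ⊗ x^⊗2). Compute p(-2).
p(-2) = -6

A tropical monomial a ⊗ x^⊗i evaluates to a + i · x. Evaluating each term at x = -2:
  Term 0 contributes 6 + 0 · -2 = 6
  Term 1 contributes 9 + 1 · -2 = 7
  Term 2 contributes -2 + 2 · -2 = -6
p(-2) = ⊕ of these = min[6, 7, -6] = -6.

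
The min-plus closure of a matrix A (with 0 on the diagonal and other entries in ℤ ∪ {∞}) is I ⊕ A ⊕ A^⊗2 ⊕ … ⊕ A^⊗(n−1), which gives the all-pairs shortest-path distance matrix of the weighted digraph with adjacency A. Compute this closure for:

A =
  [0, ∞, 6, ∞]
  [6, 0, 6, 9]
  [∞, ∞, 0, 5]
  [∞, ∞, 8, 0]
Closure =
  [0, ∞, 6, 11]
  [6, 0, 6, 9]
  [∞, ∞, 0, 5]
  [∞, ∞, 8, 0]

This is the Floyd-Warshall all-pairs shortest-path computation. For each intermediate vertex k = 0, 1, …, 3, update dist[i][j] ← min(dist[i][j], dist[i][k] + dist[k][j]). The final matrix gives, for each (i, j), the minimum total weight of any directed path from i to j (possibly empty when i = j).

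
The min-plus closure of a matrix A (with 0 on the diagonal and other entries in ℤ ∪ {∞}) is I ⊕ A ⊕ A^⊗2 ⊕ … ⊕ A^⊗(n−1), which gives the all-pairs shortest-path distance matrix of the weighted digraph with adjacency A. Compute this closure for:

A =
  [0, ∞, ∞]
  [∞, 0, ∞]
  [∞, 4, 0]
Closure =
  [0, ∞, ∞]
  [∞, 0, ∞]
  [∞, 4, 0]

This is the Floyd-Warshall all-pairs shortest-path computation. For each intermediate vertex k = 0, 1, …, 2, update dist[i][j] ← min(dist[i][j], dist[i][k] + dist[k][j]). The final matrix gives, for each (i, j), the minimum total weight of any directed path from i to j (possibly empty when i = j).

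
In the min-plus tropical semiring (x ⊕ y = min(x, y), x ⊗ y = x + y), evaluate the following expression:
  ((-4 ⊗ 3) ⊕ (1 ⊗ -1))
((-4 ⊗ 3) ⊕ (1 ⊗ -1)) = -1

Expand innermost to outermost. Recall ⊕ takes the minimum of its arguments and ⊗ takes their sum. Working out the expression ((-4 ⊗ 3) ⊕ (1 ⊗ -1)) gives -1.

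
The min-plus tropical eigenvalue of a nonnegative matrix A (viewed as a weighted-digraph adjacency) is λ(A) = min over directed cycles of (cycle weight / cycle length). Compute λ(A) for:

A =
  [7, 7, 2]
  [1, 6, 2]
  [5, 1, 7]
λ(A) = 4/3

Enumerate directed cycles and compute their means (weight / length). Sample:
  cycle 0 → 0: weight = 7, length = 1, mean = 7/1 ≈ 7.000
  cycle 1 → 1: weight = 6, length = 1, mean = 6/1 ≈ 6.000
  cycle 2 → 2: weight = 7, length = 1, mean = 7/1 ≈ 7.000
  cycle 0 → 1 → 0: weight = 8, length = 2, mean = 8/2 ≈ 4.000
  cycle 0 → 2 → 0: weight = 7, length = 2, mean = 7/2 ≈ 3.500
  cycle 1 → 0 → 1: weight = 8, length = 2, mean = 8/2 ≈ 4.000
Minimum mean = 1.333, attained e.g. along the cycle 0 → 2 → 1 → 0 with weight 4 and length 3. So λ(A) = 4/3 = 4/3.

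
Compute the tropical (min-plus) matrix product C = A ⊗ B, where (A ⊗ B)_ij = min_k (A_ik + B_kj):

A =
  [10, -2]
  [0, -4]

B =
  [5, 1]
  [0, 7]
A ⊗ B =
  [-2, 5]
  [-4, 1]

Apply the min-plus product entry-by-entry:
  C[0][0] = min over k of (A[0][0] + B[0][0] = 10 + 5 = 15, A[0][1] + B[1][0] = -2 + 0 = -2) = -2 (attained at k = 1)
  C[0][1] = min over k of (A[0][0] + B[0][1] = 10 + 1 = 11, A[0][1] + B[1][1] = -2 + 7 = 5) = 5 (attained at k = 1)
  C[1][0] = min over k of (A[1][0] + B[0][0] = 0 + 5 = 5, A[1][1] + B[1][0] = -4 + 0 = -4) = -4 (attained at k = 1)
  C[1][1] = min over k of (A[1][0] + B[0][1] = 0 + 1 = 1, A[1][1] + B[1][1] = -4 + 7 = 3) = 1 (attained at k = 0)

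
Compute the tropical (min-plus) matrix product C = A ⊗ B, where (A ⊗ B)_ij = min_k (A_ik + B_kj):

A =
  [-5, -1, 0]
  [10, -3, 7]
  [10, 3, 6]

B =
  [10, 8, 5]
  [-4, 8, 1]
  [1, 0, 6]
A ⊗ B =
  [-5, 0, 0]
  [-7, 5, -2]
  [-1, 6, 4]

Apply the min-plus product entry-by-entry:
  C[0][0] = min over k of (A[0][0] + B[0][0] = -5 + 10 = 5, A[0][1] + B[1][0] = -1 + -4 = -5, A[0][2] + B[2][0] = 0 + 1 = 1) = -5 (attained at k = 1)
  C[0][1] = min over k of (A[0][0] + B[0][1] = -5 + 8 = 3, A[0][1] + B[1][1] = -1 + 8 = 7, A[0][2] + B[2][1] = 0 + 0 = 0) = 0 (attained at k = 2)
  C[0][2] = min over k of (A[0][0] + B[0][2] = -5 + 5 = 0, A[0][1] + B[1][2] = -1 + 1 = 0, A[0][2] + B[2][2] = 0 + 6 = 6) = 0 (attained at k = 0)
  C[1][0] = min over k of (A[1][0] + B[0][0] = 10 + 10 = 20, A[1][1] + B[1][0] = -3 + -4 = -7, A[1][2] + B[2][0] = 7 + 1 = 8) = -7 (attained at k = 1)
  C[1][1] = min over k of (A[1][0] + B[0][1] = 10 + 8 = 18, A[1][1] + B[1][1] = -3 + 8 = 5, A[1][2] + B[2][1] = 7 + 0 = 7) = 5 (attained at k = 1)
  C[1][2] = min over k of (A[1][0] + B[0][2] = 10 + 5 = 15, A[1][1] + B[1][2] = -3 + 1 = -2, A[1][2] + B[2][2] = 7 + 6 = 13) = -2 (attained at k = 1)
  C[2][0] = min over k of (A[2][0] + B[0][0] = 10 + 10 = 20, A[2][1] + B[1][0] = 3 + -4 = -1, A[2][2] + B[2][0] = 6 + 1 = 7) = -1 (attained at k = 1)
  C[2][1] = min over k of (A[2][0] + B[0][1] = 10 + 8 = 18, A[2][1] + B[1][1] = 3 + 8 = 11, A[2][2] + B[2][1] = 6 + 0 = 6) = 6 (attained at k = 2)
  C[2][2] = min over k of (A[2][0] + B[0][2] = 10 + 5 = 15, A[2][1] + B[1][2] = 3 + 1 = 4, A[2][2] + B[2][2] = 6 + 6 = 12) = 4 (attained at k = 1)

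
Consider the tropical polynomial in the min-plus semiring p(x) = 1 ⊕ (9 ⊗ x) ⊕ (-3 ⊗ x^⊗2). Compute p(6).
p(6) = 1

A tropical monomial a ⊗ x^⊗i evaluates to a + i · x. Evaluating each term at x = 6:
  Term 0 contributes 1 + 0 · 6 = 1
  Term 1 contributes 9 + 1 · 6 = 15
  Term 2 contributes -3 + 2 · 6 = 9
p(6) = ⊕ of these = min[1, 15, 9] = 1.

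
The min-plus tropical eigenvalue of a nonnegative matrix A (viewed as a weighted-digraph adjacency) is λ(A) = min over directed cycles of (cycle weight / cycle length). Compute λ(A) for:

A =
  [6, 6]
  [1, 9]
λ(A) = 7/2

Enumerate directed cycles and compute their means (weight / length). Sample:
  cycle 0 → 0: weight = 6, length = 1, mean = 6/1 ≈ 6.000
  cycle 1 → 1: weight = 9, length = 1, mean = 9/1 ≈ 9.000
  cycle 0 → 1 → 0: weight = 7, length = 2, mean = 7/2 ≈ 3.500
  cycle 1 → 0 → 1: weight = 7, length = 2, mean = 7/2 ≈ 3.500
Minimum mean = 3.500, attained e.g. along the cycle 0 → 1 → 0 with weight 7 and length 2. So λ(A) = 7/2 = 7/2.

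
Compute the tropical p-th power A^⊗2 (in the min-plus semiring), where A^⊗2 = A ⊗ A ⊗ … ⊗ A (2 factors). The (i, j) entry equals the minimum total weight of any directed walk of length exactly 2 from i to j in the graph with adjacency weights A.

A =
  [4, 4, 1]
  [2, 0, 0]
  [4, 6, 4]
A^⊗2 =
  [5, 4, 4]
  [2, 0, 0]
  [8, 6, 5]

Each entry (A^⊗2)_ij equals the minimum over all length-2 walks i = v_0 → v_1 → … → v_2 = j of Σ_t A[v_t][v_{t+1}]. For example, for (i, j) = (0, 2) we minimise over 3 possible intermediate vertex sequences; the minimum is 4, attained along the walk 0 → 1 → 2.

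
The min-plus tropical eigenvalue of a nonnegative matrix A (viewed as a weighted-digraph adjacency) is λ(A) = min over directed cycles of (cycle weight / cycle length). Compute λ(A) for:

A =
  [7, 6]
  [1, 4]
λ(A) = 7/2

Enumerate directed cycles and compute their means (weight / length). Sample:
  cycle 0 → 0: weight = 7, length = 1, mean = 7/1 ≈ 7.000
  cycle 1 → 1: weight = 4, length = 1, mean = 4/1 ≈ 4.000
  cycle 0 → 1 → 0: weight = 7, length = 2, mean = 7/2 ≈ 3.500
  cycle 1 → 0 → 1: weight = 7, length = 2, mean = 7/2 ≈ 3.500
Minimum mean = 3.500, attained e.g. along the cycle 0 → 1 → 0 with weight 7 and length 2. So λ(A) = 7/2 = 7/2.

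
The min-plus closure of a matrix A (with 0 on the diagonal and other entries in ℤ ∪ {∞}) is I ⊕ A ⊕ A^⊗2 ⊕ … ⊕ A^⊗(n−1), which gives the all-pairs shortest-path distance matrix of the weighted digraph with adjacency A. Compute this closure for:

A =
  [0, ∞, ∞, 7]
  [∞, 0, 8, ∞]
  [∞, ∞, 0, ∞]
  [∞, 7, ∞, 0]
Closure =
  [0, 14, 22, 7]
  [∞, 0, 8, ∞]
  [∞, ∞, 0, ∞]
  [∞, 7, 15, 0]

This is the Floyd-Warshall all-pairs shortest-path computation. For each intermediate vertex k = 0, 1, …, 3, update dist[i][j] ← min(dist[i][j], dist[i][k] + dist[k][j]). The final matrix gives, for each (i, j), the minimum total weight of any directed path from i to j (possibly empty when i = j).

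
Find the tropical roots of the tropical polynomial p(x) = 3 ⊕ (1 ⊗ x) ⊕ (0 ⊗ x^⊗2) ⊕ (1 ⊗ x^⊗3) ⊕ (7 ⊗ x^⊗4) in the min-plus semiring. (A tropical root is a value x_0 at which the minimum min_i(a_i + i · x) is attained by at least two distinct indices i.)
Roots: {-6, -1, 1, 2}

Each tropical root is a break point of the lower envelope of the lines y = a_i + i · x (there are 5 lines, with slopes 0, 1, ..., 4). Only the lines that attain the minimum somewhere contribute to roots; other lines are dominated. Here the surviving (envelope) indices are i = 4, i = 3, i = 2, i = 1, i = 0.
Intersections between consecutive envelope lines give the roots: for adjacent envelope indices i < j the intersection is x = (a_i − a_j) / (j − i). Reading off the sorted break points: {-6, -1, 1, 2}.
Verification: at each break x_0, at least two indices attain the minimum of min_i(a_i + i · x_0).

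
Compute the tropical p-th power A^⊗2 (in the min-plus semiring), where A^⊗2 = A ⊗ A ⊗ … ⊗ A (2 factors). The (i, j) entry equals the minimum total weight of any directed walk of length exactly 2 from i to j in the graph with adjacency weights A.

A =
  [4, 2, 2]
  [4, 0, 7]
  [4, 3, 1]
A^⊗2 =
  [6, 2, 3]
  [4, 0, 6]
  [5, 3, 2]

Each entry (A^⊗2)_ij equals the minimum over all length-2 walks i = v_0 → v_1 → … → v_2 = j of Σ_t A[v_t][v_{t+1}]. For example, for (i, j) = (0, 2) we minimise over 3 possible intermediate vertex sequences; the minimum is 3, attained along the walk 0 → 2 → 2.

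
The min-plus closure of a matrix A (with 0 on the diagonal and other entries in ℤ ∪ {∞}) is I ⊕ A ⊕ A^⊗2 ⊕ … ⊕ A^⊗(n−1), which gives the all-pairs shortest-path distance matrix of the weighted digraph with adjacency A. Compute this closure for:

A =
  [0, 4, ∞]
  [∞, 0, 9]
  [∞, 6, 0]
Closure =
  [0, 4, 13]
  [∞, 0, 9]
  [∞, 6, 0]

This is the Floyd-Warshall all-pairs shortest-path computation. For each intermediate vertex k = 0, 1, …, 2, update dist[i][j] ← min(dist[i][j], dist[i][k] + dist[k][j]). The final matrix gives, for each (i, j), the minimum total weight of any directed path from i to j (possibly empty when i = j).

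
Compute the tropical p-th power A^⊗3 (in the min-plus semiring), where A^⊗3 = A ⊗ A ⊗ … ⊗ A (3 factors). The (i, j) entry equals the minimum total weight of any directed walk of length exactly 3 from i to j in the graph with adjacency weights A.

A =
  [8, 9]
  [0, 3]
A^⊗3 =
  [12, 15]
  [6, 9]

Each entry (A^⊗3)_ij equals the minimum over all length-3 walks i = v_0 → v_1 → … → v_3 = j of Σ_t A[v_t][v_{t+1}]. For example, for (i, j) = (0, 1) we minimise over 4 possible intermediate vertex sequences; the minimum is 15, attained along the walk 0 → 1 → 1 → 1.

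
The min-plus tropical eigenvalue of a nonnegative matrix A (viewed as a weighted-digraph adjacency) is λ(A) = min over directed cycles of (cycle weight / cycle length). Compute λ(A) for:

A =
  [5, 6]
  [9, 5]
λ(A) = 5

Enumerate directed cycles and compute their means (weight / length). Sample:
  cycle 0 → 0: weight = 5, length = 1, mean = 5/1 ≈ 5.000
  cycle 1 → 1: weight = 5, length = 1, mean = 5/1 ≈ 5.000
  cycle 0 → 1 → 0: weight = 15, length = 2, mean = 15/2 ≈ 7.500
  cycle 1 → 0 → 1: weight = 15, length = 2, mean = 15/2 ≈ 7.500
Minimum mean = 5.000, attained e.g. along the cycle 0 → 0 with weight 5 and length 1. So λ(A) = 5/1 = 5.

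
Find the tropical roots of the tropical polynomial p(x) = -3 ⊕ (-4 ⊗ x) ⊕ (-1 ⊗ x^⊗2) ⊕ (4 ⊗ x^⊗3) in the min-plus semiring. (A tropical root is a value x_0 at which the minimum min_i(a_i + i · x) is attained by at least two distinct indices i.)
Roots: {-5, -3, 1}

Each tropical root is a break point of the lower envelope of the lines y = a_i + i · x (there are 4 lines, with slopes 0, 1, ..., 3). Only the lines that attain the minimum somewhere contribute to roots; other lines are dominated. Here the surviving (envelope) indices are i = 3, i = 2, i = 1, i = 0.
Intersections between consecutive envelope lines give the roots: for adjacent envelope indices i < j the intersection is x = (a_i − a_j) / (j − i). Reading off the sorted break points: {-5, -3, 1}.
Verification: at each break x_0, at least two indices attain the minimum of min_i(a_i + i · x_0).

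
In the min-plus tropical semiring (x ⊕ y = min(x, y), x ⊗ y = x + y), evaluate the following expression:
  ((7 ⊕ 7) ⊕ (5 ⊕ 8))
((7 ⊕ 7) ⊕ (5 ⊕ 8)) = 5

Expand innermost to outermost. Recall ⊕ takes the minimum of its arguments and ⊗ takes their sum. Working out the expression ((7 ⊕ 7) ⊕ (5 ⊕ 8)) gives 5.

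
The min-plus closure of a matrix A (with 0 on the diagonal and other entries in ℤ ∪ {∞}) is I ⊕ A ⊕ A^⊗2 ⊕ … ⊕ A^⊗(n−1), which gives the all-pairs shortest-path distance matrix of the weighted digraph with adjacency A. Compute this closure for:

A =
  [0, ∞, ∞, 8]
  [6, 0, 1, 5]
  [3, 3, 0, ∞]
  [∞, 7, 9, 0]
Closure =
  [0, 15, 16, 8]
  [4, 0, 1, 5]
  [3, 3, 0, 8]
  [11, 7, 8, 0]

This is the Floyd-Warshall all-pairs shortest-path computation. For each intermediate vertex k = 0, 1, …, 3, update dist[i][j] ← min(dist[i][j], dist[i][k] + dist[k][j]). The final matrix gives, for each (i, j), the minimum total weight of any directed path from i to j (possibly empty when i = j).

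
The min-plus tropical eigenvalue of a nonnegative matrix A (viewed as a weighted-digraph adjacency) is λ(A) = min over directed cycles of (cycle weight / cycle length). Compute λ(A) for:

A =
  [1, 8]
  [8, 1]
λ(A) = 1

Enumerate directed cycles and compute their means (weight / length). Sample:
  cycle 0 → 0: weight = 1, length = 1, mean = 1/1 ≈ 1.000
  cycle 1 → 1: weight = 1, length = 1, mean = 1/1 ≈ 1.000
  cycle 0 → 1 → 0: weight = 16, length = 2, mean = 16/2 ≈ 8.000
  cycle 1 → 0 → 1: weight = 16, length = 2, mean = 16/2 ≈ 8.000
Minimum mean = 1.000, attained e.g. along the cycle 0 → 0 with weight 1 and length 1. So λ(A) = 1/1 = 1.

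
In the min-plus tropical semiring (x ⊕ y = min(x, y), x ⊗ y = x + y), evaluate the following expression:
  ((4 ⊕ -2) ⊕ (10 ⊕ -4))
((4 ⊕ -2) ⊕ (10 ⊕ -4)) = -4

Expand innermost to outermost. Recall ⊕ takes the minimum of its arguments and ⊗ takes their sum. Working out the expression ((4 ⊕ -2) ⊕ (10 ⊕ -4)) gives -4.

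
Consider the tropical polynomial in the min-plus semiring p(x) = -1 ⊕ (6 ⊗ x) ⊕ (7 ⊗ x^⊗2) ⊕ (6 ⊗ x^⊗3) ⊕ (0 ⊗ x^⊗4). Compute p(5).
p(5) = -1

A tropical monomial a ⊗ x^⊗i evaluates to a + i · x. Evaluating each term at x = 5:
  Term 0 contributes -1 + 0 · 5 = -1
  Term 1 contributes 6 + 1 · 5 = 11
  Term 2 contributes 7 + 2 · 5 = 17
  Term 3 contributes 6 + 3 · 5 = 21
  Term 4 contributes 0 + 4 · 5 = 20
p(5) = ⊕ of these = min[-1, 11, 17, 21, 20] = -1.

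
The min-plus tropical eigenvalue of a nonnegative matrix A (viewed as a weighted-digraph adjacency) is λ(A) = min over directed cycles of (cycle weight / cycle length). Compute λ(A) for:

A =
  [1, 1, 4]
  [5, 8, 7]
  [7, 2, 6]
λ(A) = 1

Enumerate directed cycles and compute their means (weight / length). Sample:
  cycle 0 → 0: weight = 1, length = 1, mean = 1/1 ≈ 1.000
  cycle 1 → 1: weight = 8, length = 1, mean = 8/1 ≈ 8.000
  cycle 2 → 2: weight = 6, length = 1, mean = 6/1 ≈ 6.000
  cycle 0 → 1 → 0: weight = 6, length = 2, mean = 6/2 ≈ 3.000
  cycle 0 → 2 → 0: weight = 11, length = 2, mean = 11/2 ≈ 5.500
  cycle 1 → 0 → 1: weight = 6, length = 2, mean = 6/2 ≈ 3.000
Minimum mean = 1.000, attained e.g. along the cycle 0 → 0 with weight 1 and length 1. So λ(A) = 1/1 = 1.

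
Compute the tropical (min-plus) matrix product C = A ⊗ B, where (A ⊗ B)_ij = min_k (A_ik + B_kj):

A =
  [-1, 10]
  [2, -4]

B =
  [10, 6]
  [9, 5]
A ⊗ B =
  [9, 5]
  [5, 1]

Apply the min-plus product entry-by-entry:
  C[0][0] = min over k of (A[0][0] + B[0][0] = -1 + 10 = 9, A[0][1] + B[1][0] = 10 + 9 = 19) = 9 (attained at k = 0)
  C[0][1] = min over k of (A[0][0] + B[0][1] = -1 + 6 = 5, A[0][1] + B[1][1] = 10 + 5 = 15) = 5 (attained at k = 0)
  C[1][0] = min over k of (A[1][0] + B[0][0] = 2 + 10 = 12, A[1][1] + B[1][0] = -4 + 9 = 5) = 5 (attained at k = 1)
  C[1][1] = min over k of (A[1][0] + B[0][1] = 2 + 6 = 8, A[1][1] + B[1][1] = -4 + 5 = 1) = 1 (attained at k = 1)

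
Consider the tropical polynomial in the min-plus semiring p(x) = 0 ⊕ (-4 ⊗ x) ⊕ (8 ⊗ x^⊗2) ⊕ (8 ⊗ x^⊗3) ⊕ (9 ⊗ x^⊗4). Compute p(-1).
p(-1) = -5

A tropical monomial a ⊗ x^⊗i evaluates to a + i · x. Evaluating each term at x = -1:
  Term 0 contributes 0 + 0 · -1 = 0
  Term 1 contributes -4 + 1 · -1 = -5
  Term 2 contributes 8 + 2 · -1 = 6
  Term 3 contributes 8 + 3 · -1 = 5
  Term 4 contributes 9 + 4 · -1 = 5
p(-1) = ⊕ of these = min[0, -5, 6, 5, 5] = -5.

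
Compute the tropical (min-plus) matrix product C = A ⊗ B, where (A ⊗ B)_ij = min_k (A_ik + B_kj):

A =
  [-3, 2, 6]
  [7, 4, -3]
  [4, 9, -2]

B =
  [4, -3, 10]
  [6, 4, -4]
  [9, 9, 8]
A ⊗ B =
  [1, -6, -2]
  [6, 4, 0]
  [7, 1, 5]

Apply the min-plus product entry-by-entry:
  C[0][0] = min over k of (A[0][0] + B[0][0] = -3 + 4 = 1, A[0][1] + B[1][0] = 2 + 6 = 8, A[0][2] + B[2][0] = 6 + 9 = 15) = 1 (attained at k = 0)
  C[0][1] = min over k of (A[0][0] + B[0][1] = -3 + -3 = -6, A[0][1] + B[1][1] = 2 + 4 = 6, A[0][2] + B[2][1] = 6 + 9 = 15) = -6 (attained at k = 0)
  C[0][2] = min over k of (A[0][0] + B[0][2] = -3 + 10 = 7, A[0][1] + B[1][2] = 2 + -4 = -2, A[0][2] + B[2][2] = 6 + 8 = 14) = -2 (attained at k = 1)
  C[1][0] = min over k of (A[1][0] + B[0][0] = 7 + 4 = 11, A[1][1] + B[1][0] = 4 + 6 = 10, A[1][2] + B[2][0] = -3 + 9 = 6) = 6 (attained at k = 2)
  C[1][1] = min over k of (A[1][0] + B[0][1] = 7 + -3 = 4, A[1][1] + B[1][1] = 4 + 4 = 8, A[1][2] + B[2][1] = -3 + 9 = 6) = 4 (attained at k = 0)
  C[1][2] = min over k of (A[1][0] + B[0][2] = 7 + 10 = 17, A[1][1] + B[1][2] = 4 + -4 = 0, A[1][2] + B[2][2] = -3 + 8 = 5) = 0 (attained at k = 1)
  C[2][0] = min over k of (A[2][0] + B[0][0] = 4 + 4 = 8, A[2][1] + B[1][0] = 9 + 6 = 15, A[2][2] + B[2][0] = -2 + 9 = 7) = 7 (attained at k = 2)
  C[2][1] = min over k of (A[2][0] + B[0][1] = 4 + -3 = 1, A[2][1] + B[1][1] = 9 + 4 = 13, A[2][2] + B[2][1] = -2 + 9 = 7) = 1 (attained at k = 0)
  C[2][2] = min over k of (A[2][0] + B[0][2] = 4 + 10 = 14, A[2][1] + B[1][2] = 9 + -4 = 5, A[2][2] + B[2][2] = -2 + 8 = 6) = 5 (attained at k = 1)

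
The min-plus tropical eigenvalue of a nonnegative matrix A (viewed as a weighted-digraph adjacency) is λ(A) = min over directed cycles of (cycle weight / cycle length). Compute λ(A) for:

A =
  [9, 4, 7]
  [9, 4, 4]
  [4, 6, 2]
λ(A) = 2

Enumerate directed cycles and compute their means (weight / length). Sample:
  cycle 0 → 0: weight = 9, length = 1, mean = 9/1 ≈ 9.000
  cycle 1 → 1: weight = 4, length = 1, mean = 4/1 ≈ 4.000
  cycle 2 → 2: weight = 2, length = 1, mean = 2/1 ≈ 2.000
  cycle 0 → 1 → 0: weight = 13, length = 2, mean = 13/2 ≈ 6.500
  cycle 0 → 2 → 0: weight = 11, length = 2, mean = 11/2 ≈ 5.500
  cycle 1 → 0 → 1: weight = 13, length = 2, mean = 13/2 ≈ 6.500
Minimum mean = 2.000, attained e.g. along the cycle 2 → 2 with weight 2 and length 1. So λ(A) = 2/1 = 2.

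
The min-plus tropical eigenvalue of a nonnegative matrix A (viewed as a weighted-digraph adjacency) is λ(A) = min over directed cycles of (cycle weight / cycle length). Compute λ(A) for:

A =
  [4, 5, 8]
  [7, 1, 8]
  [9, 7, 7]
λ(A) = 1

Enumerate directed cycles and compute their means (weight / length). Sample:
  cycle 0 → 0: weight = 4, length = 1, mean = 4/1 ≈ 4.000
  cycle 1 → 1: weight = 1, length = 1, mean = 1/1 ≈ 1.000
  cycle 2 → 2: weight = 7, length = 1, mean = 7/1 ≈ 7.000
  cycle 0 → 1 → 0: weight = 12, length = 2, mean = 12/2 ≈ 6.000
  cycle 0 → 2 → 0: weight = 17, length = 2, mean = 17/2 ≈ 8.500
  cycle 1 → 0 → 1: weight = 12, length = 2, mean = 12/2 ≈ 6.000
Minimum mean = 1.000, attained e.g. along the cycle 1 → 1 with weight 1 and length 1. So λ(A) = 1/1 = 1.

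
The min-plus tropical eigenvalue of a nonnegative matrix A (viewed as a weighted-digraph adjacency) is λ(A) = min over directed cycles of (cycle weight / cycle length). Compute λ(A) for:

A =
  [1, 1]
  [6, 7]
λ(A) = 1

Enumerate directed cycles and compute their means (weight / length). Sample:
  cycle 0 → 0: weight = 1, length = 1, mean = 1/1 ≈ 1.000
  cycle 1 → 1: weight = 7, length = 1, mean = 7/1 ≈ 7.000
  cycle 0 → 1 → 0: weight = 7, length = 2, mean = 7/2 ≈ 3.500
  cycle 1 → 0 → 1: weight = 7, length = 2, mean = 7/2 ≈ 3.500
Minimum mean = 1.000, attained e.g. along the cycle 0 → 0 with weight 1 and length 1. So λ(A) = 1/1 = 1.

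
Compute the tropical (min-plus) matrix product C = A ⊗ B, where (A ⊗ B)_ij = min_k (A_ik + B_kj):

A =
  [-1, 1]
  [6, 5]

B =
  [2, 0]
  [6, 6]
A ⊗ B =
  [1, -1]
  [8, 6]

Apply the min-plus product entry-by-entry:
  C[0][0] = min over k of (A[0][0] + B[0][0] = -1 + 2 = 1, A[0][1] + B[1][0] = 1 + 6 = 7) = 1 (attained at k = 0)
  C[0][1] = min over k of (A[0][0] + B[0][1] = -1 + 0 = -1, A[0][1] + B[1][1] = 1 + 6 = 7) = -1 (attained at k = 0)
  C[1][0] = min over k of (A[1][0] + B[0][0] = 6 + 2 = 8, A[1][1] + B[1][0] = 5 + 6 = 11) = 8 (attained at k = 0)
  C[1][1] = min over k of (A[1][0] + B[0][1] = 6 + 0 = 6, A[1][1] + B[1][1] = 5 + 6 = 11) = 6 (attained at k = 0)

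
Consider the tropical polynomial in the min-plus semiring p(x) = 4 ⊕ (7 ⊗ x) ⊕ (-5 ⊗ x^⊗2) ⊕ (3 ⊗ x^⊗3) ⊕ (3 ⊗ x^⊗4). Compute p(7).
p(7) = 4

A tropical monomial a ⊗ x^⊗i evaluates to a + i · x. Evaluating each term at x = 7:
  Term 0 contributes 4 + 0 · 7 = 4
  Term 1 contributes 7 + 1 · 7 = 14
  Term 2 contributes -5 + 2 · 7 = 9
  Term 3 contributes 3 + 3 · 7 = 24
  Term 4 contributes 3 + 4 · 7 = 31
p(7) = ⊕ of these = min[4, 14, 9, 24, 31] = 4.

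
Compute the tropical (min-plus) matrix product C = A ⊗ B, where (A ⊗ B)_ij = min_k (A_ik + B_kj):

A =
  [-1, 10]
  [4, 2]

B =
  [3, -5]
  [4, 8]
A ⊗ B =
  [2, -6]
  [6, -1]

Apply the min-plus product entry-by-entry:
  C[0][0] = min over k of (A[0][0] + B[0][0] = -1 + 3 = 2, A[0][1] + B[1][0] = 10 + 4 = 14) = 2 (attained at k = 0)
  C[0][1] = min over k of (A[0][0] + B[0][1] = -1 + -5 = -6, A[0][1] + B[1][1] = 10 + 8 = 18) = -6 (attained at k = 0)
  C[1][0] = min over k of (A[1][0] + B[0][0] = 4 + 3 = 7, A[1][1] + B[1][0] = 2 + 4 = 6) = 6 (attained at k = 1)
  C[1][1] = min over k of (A[1][0] + B[0][1] = 4 + -5 = -1, A[1][1] + B[1][1] = 2 + 8 = 10) = -1 (attained at k = 0)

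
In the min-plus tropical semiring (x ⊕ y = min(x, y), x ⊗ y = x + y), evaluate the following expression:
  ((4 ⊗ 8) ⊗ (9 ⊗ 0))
((4 ⊗ 8) ⊗ (9 ⊗ 0)) = 21

Expand innermost to outermost. Recall ⊕ takes the minimum of its arguments and ⊗ takes their sum. Working out the expression ((4 ⊗ 8) ⊗ (9 ⊗ 0)) gives 21.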